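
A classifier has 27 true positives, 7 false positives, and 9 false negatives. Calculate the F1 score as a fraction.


Precision = 27/34 = 27/34. Recall = 27/36 = 3/4. F1 = 2*P*R/(P+R) = 27/35.

27/35


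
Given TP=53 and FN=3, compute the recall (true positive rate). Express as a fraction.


Recall = TP / (TP + FN) = 53 / 56 = 53/56.

53/56


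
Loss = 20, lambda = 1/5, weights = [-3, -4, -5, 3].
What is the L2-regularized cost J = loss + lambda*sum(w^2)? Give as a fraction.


L2 sq norm = sum(w^2) = 59. J = 20 + 1/5 * 59 = 159/5.

159/5


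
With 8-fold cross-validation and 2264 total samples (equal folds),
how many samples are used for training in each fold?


Each validation fold has 2264/8 = 283 samples. Training set = 2264 - 283 = 1981.

1981


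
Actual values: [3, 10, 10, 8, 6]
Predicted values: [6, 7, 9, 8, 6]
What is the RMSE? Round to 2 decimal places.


MSE = 3.8000. RMSE = sqrt(3.8000) = 1.95.

1.95


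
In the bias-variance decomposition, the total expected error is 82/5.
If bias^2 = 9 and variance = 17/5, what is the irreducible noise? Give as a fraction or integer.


Total error = bias^2 + variance + irreducible noise. So irreducible noise = 82/5 - 9 - 17/5 = 4.

4


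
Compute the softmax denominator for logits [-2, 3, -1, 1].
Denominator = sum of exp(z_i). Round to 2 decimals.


Denom = e^-2=0.1353 + e^3=20.0855 + e^-1=0.3679 + e^1=2.7183. Sum = 23.3070, which rounds to 23.31.

23.31


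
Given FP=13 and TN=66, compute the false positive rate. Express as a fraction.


FPR = FP / (FP + TN) = 13 / 79 = 13/79.

13/79


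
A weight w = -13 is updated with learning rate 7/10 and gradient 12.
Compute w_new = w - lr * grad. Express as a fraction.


w_new = -13 - 7/10 * 12 = -13 - 42/5 = -107/5.

-107/5


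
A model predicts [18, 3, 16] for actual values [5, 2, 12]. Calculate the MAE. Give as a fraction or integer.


MAE = (1/3) * (|5-18|=13 + |2-3|=1 + |12-16|=4). Sum = 18. MAE = 6.

6


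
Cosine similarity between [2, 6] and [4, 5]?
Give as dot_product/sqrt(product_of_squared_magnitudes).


dot = 38. |a|^2 = 40, |b|^2 = 41. cos = 38/sqrt(1640).

38/sqrt(1640)


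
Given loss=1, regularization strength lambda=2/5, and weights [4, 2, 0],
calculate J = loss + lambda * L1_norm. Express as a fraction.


L1 norm = sum(|w|) = 6. J = 1 + 2/5 * 6 = 17/5.

17/5


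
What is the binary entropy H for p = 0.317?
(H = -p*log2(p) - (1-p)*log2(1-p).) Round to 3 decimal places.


H = -0.317*log2(0.317) - 0.683*log2(0.683) = 0.901.

0.901


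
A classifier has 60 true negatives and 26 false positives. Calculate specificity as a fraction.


Specificity = TN / (TN + FP) = 60 / 86 = 30/43.

30/43


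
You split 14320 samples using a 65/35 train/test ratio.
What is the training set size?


Test set = 14320 * 35% = 5012. Training set = 14320 - 5012 = 9308.

9308


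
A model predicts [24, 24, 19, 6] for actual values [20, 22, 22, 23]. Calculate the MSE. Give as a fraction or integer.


MSE = (1/4) * ((20-24)^2=16 + (22-24)^2=4 + (22-19)^2=9 + (23-6)^2=289). Sum = 318. MSE = 159/2.

159/2


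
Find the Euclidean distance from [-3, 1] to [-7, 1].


d = sqrt(sum of squared differences). (-3--7)^2=16, (1-1)^2=0. Sum = 16.

4


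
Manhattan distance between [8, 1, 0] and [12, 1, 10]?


d = sum of absolute differences: |8-12|=4 + |1-1|=0 + |0-10|=10 = 14.

14


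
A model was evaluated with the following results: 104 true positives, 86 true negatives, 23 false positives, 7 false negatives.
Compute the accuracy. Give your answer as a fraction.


Accuracy = (TP + TN) / (TP + TN + FP + FN) = (104 + 86) / 220 = 19/22.

19/22


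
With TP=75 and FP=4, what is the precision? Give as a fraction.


Precision = TP / (TP + FP) = 75 / 79 = 75/79.

75/79


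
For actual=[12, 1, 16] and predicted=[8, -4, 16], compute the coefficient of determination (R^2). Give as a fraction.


Mean(y) = 29/3. SS_res = 41. SS_tot = 362/3. R^2 = 1 - 41/(362/3) = 239/362.

239/362


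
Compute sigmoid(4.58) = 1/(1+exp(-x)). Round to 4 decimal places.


sigma(4.58) = 1/(1+e^(-4.58)) = 1/(1+0.010255) = 1/1.010255 = 0.9898.

0.9898


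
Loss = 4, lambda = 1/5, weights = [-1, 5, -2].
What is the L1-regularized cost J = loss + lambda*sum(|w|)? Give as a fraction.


L1 norm = sum(|w|) = 8. J = 4 + 1/5 * 8 = 28/5.

28/5


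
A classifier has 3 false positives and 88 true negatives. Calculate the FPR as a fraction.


FPR = FP / (FP + TN) = 3 / 91 = 3/91.

3/91


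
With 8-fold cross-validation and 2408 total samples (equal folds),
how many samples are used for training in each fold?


Each validation fold has 2408/8 = 301 samples. Training set = 2408 - 301 = 2107.

2107


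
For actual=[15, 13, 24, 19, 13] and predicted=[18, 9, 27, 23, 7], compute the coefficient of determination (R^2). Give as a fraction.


Mean(y) = 84/5. SS_res = 86. SS_tot = 444/5. R^2 = 1 - 86/(444/5) = 7/222.

7/222


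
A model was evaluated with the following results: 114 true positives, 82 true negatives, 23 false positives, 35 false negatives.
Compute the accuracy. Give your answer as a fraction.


Accuracy = (TP + TN) / (TP + TN + FP + FN) = (114 + 82) / 254 = 98/127.

98/127


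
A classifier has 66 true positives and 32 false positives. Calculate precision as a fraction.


Precision = TP / (TP + FP) = 66 / 98 = 33/49.

33/49


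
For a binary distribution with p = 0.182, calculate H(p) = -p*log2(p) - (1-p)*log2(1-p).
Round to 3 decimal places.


H = -0.182*log2(0.182) - 0.818*log2(0.818) = 0.684.

0.684


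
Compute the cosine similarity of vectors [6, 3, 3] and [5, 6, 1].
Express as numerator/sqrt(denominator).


dot = 51. |a|^2 = 54, |b|^2 = 62. cos = 51/sqrt(3348).

51/sqrt(3348)


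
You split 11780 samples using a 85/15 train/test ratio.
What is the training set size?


Test set = 11780 * 15% = 1767. Training set = 11780 - 1767 = 10013.

10013


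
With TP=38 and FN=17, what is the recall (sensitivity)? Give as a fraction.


Recall = TP / (TP + FN) = 38 / 55 = 38/55.

38/55


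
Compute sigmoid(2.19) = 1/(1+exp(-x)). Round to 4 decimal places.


sigma(2.19) = 1/(1+e^(-2.19)) = 1/(1+0.111917) = 1/1.111917 = 0.8993.

0.8993


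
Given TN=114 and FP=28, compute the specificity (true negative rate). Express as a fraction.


Specificity = TN / (TN + FP) = 114 / 142 = 57/71.

57/71


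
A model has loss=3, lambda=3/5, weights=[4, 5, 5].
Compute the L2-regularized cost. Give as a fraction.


L2 sq norm = sum(w^2) = 66. J = 3 + 3/5 * 66 = 213/5.

213/5


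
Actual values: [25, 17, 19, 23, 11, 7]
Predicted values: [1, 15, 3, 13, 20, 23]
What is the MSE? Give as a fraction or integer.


MSE = (1/6) * ((25-1)^2=576 + (17-15)^2=4 + (19-3)^2=256 + (23-13)^2=100 + (11-20)^2=81 + (7-23)^2=256). Sum = 1273. MSE = 1273/6.

1273/6


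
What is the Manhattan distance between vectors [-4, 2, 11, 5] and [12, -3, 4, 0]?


d = sum of absolute differences: |-4-12|=16 + |2--3|=5 + |11-4|=7 + |5-0|=5 = 33.

33


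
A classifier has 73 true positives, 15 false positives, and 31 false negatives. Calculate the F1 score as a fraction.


Precision = 73/88 = 73/88. Recall = 73/104 = 73/104. F1 = 2*P*R/(P+R) = 73/96.

73/96


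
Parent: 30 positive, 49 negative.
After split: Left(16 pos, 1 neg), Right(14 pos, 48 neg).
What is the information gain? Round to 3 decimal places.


H(parent) = 0.9579. H(left) = 0.3228, H(right) = 0.7706. Weighted = (17/79)*0.3228 + (62/79)*0.7706 = 0.6742. IG = 0.9579 - 0.6742 = 0.2837, which rounds to 0.284.

0.284


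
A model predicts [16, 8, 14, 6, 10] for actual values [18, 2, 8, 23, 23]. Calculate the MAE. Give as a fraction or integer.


MAE = (1/5) * (|18-16|=2 + |2-8|=6 + |8-14|=6 + |23-6|=17 + |23-10|=13). Sum = 44. MAE = 44/5.

44/5


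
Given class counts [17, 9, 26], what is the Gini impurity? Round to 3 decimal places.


Total = 52. Proportions: 17/52, 9/52, 26/52. sum(p_i^2) = 0.3868. Gini = 1 - 0.3868 = 0.6132, which rounds to 0.613.

0.613


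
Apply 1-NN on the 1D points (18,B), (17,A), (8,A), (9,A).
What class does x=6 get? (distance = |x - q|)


Distances: |18-6|=12, |17-6|=11, |8-6|=2, |9-6|=3. 1 nearest: (8,A). Counts: {'A': 1}. Majority class: A.

A


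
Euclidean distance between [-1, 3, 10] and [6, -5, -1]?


d = sqrt(sum of squared differences). (-1-6)^2=49, (3--5)^2=64, (10--1)^2=121. Sum = 234.

sqrt(234)


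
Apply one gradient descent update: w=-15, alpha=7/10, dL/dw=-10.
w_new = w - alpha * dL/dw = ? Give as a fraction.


w_new = -15 - 7/10 * -10 = -15 - -7 = -8.

-8


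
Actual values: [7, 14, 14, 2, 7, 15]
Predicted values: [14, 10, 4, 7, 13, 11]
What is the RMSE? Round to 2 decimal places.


MSE = 40.3333. RMSE = sqrt(40.3333) = 6.35.

6.35


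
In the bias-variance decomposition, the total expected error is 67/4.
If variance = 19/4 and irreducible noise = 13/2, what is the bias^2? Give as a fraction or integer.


Total error = bias^2 + variance + irreducible noise. So bias^2 = 67/4 - 19/4 - 13/2 = 11/2.

11/2


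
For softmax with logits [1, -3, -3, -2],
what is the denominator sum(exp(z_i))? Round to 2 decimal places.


Denom = e^1=2.7183 + e^-3=0.0498 + e^-3=0.0498 + e^-2=0.1353. Sum = 2.9532, which rounds to 2.95.

2.95


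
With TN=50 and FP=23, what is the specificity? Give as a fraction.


Specificity = TN / (TN + FP) = 50 / 73 = 50/73.

50/73


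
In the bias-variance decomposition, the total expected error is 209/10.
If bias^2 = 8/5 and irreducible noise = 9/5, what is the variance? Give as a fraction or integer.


Total error = bias^2 + variance + irreducible noise. So variance = 209/10 - 8/5 - 9/5 = 35/2.

35/2


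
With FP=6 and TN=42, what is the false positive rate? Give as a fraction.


FPR = FP / (FP + TN) = 6 / 48 = 1/8.

1/8


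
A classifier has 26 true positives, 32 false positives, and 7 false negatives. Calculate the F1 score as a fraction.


Precision = 26/58 = 13/29. Recall = 26/33 = 26/33. F1 = 2*P*R/(P+R) = 4/7.

4/7


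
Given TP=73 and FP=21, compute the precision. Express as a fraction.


Precision = TP / (TP + FP) = 73 / 94 = 73/94.

73/94


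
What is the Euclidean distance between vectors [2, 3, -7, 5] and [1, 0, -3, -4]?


d = sqrt(sum of squared differences). (2-1)^2=1, (3-0)^2=9, (-7--3)^2=16, (5--4)^2=81. Sum = 107.

sqrt(107)


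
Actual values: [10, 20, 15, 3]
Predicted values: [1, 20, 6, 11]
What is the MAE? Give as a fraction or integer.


MAE = (1/4) * (|10-1|=9 + |20-20|=0 + |15-6|=9 + |3-11|=8). Sum = 26. MAE = 13/2.

13/2


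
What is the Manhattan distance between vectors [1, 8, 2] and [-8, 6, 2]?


d = sum of absolute differences: |1--8|=9 + |8-6|=2 + |2-2|=0 = 11.

11


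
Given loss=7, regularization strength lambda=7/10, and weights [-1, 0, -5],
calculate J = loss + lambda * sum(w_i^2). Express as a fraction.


L2 sq norm = sum(w^2) = 26. J = 7 + 7/10 * 26 = 126/5.

126/5


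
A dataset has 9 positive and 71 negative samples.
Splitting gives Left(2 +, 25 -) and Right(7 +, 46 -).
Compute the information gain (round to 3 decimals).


H(parent) = 0.5074. H(left) = 0.3809, H(right) = 0.5631. Weighted = (27/80)*0.3809 + (53/80)*0.5631 = 0.5016. IG = 0.5074 - 0.5016 = 0.0058, which rounds to 0.006.

0.006


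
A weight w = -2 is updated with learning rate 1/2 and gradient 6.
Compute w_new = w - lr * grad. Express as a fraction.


w_new = -2 - 1/2 * 6 = -2 - 3 = -5.

-5


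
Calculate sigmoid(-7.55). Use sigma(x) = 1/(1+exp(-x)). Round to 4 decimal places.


sigma(-7.55) = 1/(1+e^(7.55)) = 1/(1+1900.742731) = 1/1901.742731 = 0.0005.

0.0005


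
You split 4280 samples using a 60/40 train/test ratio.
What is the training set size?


Test set = 4280 * 40% = 1712. Training set = 4280 - 1712 = 2568.

2568


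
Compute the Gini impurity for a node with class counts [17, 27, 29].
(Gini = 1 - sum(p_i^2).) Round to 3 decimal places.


Total = 73. Proportions: 17/73, 27/73, 29/73. sum(p_i^2) = 0.3488. Gini = 1 - 0.3488 = 0.6512, which rounds to 0.651.

0.651


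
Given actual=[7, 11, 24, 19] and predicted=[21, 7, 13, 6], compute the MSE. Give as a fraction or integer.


MSE = (1/4) * ((7-21)^2=196 + (11-7)^2=16 + (24-13)^2=121 + (19-6)^2=169). Sum = 502. MSE = 251/2.

251/2


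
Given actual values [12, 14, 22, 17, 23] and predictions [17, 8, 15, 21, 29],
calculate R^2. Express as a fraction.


Mean(y) = 88/5. SS_res = 162. SS_tot = 466/5. R^2 = 1 - 162/(466/5) = -172/233.

-172/233


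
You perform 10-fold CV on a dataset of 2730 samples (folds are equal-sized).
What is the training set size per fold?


Each validation fold has 2730/10 = 273 samples. Training set = 2730 - 273 = 2457.

2457


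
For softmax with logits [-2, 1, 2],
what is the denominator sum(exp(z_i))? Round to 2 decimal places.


Denom = e^-2=0.1353 + e^1=2.7183 + e^2=7.3891. Sum = 10.2427, which rounds to 10.24.

10.24


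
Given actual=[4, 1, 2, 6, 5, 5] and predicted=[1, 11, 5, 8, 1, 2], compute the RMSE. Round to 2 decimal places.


MSE = 24.5000. RMSE = sqrt(24.5000) = 4.95.

4.95


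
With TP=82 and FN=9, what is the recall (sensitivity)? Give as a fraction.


Recall = TP / (TP + FN) = 82 / 91 = 82/91.

82/91


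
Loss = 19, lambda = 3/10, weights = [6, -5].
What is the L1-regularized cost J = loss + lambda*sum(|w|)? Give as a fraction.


L1 norm = sum(|w|) = 11. J = 19 + 3/10 * 11 = 223/10.

223/10


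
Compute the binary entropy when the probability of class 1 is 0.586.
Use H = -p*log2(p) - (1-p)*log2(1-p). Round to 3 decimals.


H = -0.586*log2(0.586) - 0.414*log2(0.414) = 0.979.

0.979


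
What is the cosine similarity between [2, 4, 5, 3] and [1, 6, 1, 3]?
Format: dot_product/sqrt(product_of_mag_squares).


dot = 40. |a|^2 = 54, |b|^2 = 47. cos = 40/sqrt(2538).

40/sqrt(2538)


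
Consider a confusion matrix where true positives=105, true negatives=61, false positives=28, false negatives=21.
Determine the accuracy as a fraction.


Accuracy = (TP + TN) / (TP + TN + FP + FN) = (105 + 61) / 215 = 166/215.

166/215


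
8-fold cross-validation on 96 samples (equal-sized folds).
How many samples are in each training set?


Each validation fold has 96/8 = 12 samples. Training set = 96 - 12 = 84.

84


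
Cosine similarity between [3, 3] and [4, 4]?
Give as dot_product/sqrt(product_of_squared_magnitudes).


dot = 24. |a|^2 = 18, |b|^2 = 32. cos = 24/sqrt(576).

24/sqrt(576)


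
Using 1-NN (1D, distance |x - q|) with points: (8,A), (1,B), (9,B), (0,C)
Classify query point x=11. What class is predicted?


Distances: |8-11|=3, |1-11|=10, |9-11|=2, |0-11|=11. 1 nearest: (9,B). Counts: {'B': 1}. Majority class: B.

B


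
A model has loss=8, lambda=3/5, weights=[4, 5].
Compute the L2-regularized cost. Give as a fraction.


L2 sq norm = sum(w^2) = 41. J = 8 + 3/5 * 41 = 163/5.

163/5


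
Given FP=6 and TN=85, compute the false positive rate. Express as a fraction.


FPR = FP / (FP + TN) = 6 / 91 = 6/91.

6/91


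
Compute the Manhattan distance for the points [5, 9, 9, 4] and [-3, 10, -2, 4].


d = sum of absolute differences: |5--3|=8 + |9-10|=1 + |9--2|=11 + |4-4|=0 = 20.

20


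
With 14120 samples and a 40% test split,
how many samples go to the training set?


Test set = 14120 * 40% = 5648. Training set = 14120 - 5648 = 8472.

8472


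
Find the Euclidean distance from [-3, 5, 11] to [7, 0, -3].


d = sqrt(sum of squared differences). (-3-7)^2=100, (5-0)^2=25, (11--3)^2=196. Sum = 321.

sqrt(321)


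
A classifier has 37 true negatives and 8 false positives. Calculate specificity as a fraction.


Specificity = TN / (TN + FP) = 37 / 45 = 37/45.

37/45


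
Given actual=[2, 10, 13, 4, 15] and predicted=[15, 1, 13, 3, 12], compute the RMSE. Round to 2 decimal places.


MSE = 52.0000. RMSE = sqrt(52.0000) = 7.21.

7.21


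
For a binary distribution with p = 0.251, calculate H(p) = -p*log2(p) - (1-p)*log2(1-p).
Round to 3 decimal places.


H = -0.251*log2(0.251) - 0.749*log2(0.749) = 0.813.

0.813


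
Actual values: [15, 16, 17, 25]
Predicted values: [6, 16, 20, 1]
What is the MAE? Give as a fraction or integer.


MAE = (1/4) * (|15-6|=9 + |16-16|=0 + |17-20|=3 + |25-1|=24). Sum = 36. MAE = 9.

9


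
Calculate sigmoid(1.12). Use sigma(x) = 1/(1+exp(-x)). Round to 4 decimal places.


sigma(1.12) = 1/(1+e^(-1.12)) = 1/(1+0.326280) = 1/1.326280 = 0.7540.

0.7540


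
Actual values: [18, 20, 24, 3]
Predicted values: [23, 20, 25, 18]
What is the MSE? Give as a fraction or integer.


MSE = (1/4) * ((18-23)^2=25 + (20-20)^2=0 + (24-25)^2=1 + (3-18)^2=225). Sum = 251. MSE = 251/4.

251/4


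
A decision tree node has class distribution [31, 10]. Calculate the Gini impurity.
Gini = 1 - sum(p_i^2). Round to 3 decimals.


Total = 41. Proportions: 31/41, 10/41. sum(p_i^2) = 0.6312. Gini = 1 - 0.6312 = 0.3688, which rounds to 0.369.

0.369


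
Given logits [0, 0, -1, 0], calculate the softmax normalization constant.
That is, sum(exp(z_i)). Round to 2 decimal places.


Denom = e^0=1.0000 + e^0=1.0000 + e^-1=0.3679 + e^0=1.0000. Sum = 3.3679, which rounds to 3.37.

3.37


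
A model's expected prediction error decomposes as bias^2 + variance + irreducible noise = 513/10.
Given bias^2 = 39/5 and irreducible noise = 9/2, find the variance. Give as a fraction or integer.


Total error = bias^2 + variance + irreducible noise. So variance = 513/10 - 39/5 - 9/2 = 39.

39


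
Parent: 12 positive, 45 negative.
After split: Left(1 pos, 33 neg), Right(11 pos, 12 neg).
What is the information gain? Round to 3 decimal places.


H(parent) = 0.7425. H(left) = 0.1914, H(right) = 0.9986. Weighted = (34/57)*0.1914 + (23/57)*0.9986 = 0.5171. IG = 0.7425 - 0.5171 = 0.2254, which rounds to 0.225.

0.225


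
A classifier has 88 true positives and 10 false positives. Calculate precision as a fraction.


Precision = TP / (TP + FP) = 88 / 98 = 44/49.

44/49


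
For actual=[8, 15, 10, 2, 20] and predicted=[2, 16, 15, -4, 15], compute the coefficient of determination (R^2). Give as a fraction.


Mean(y) = 11. SS_res = 123. SS_tot = 188. R^2 = 1 - 123/(188) = 65/188.

65/188


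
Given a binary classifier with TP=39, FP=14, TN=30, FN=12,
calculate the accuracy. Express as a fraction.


Accuracy = (TP + TN) / (TP + TN + FP + FN) = (39 + 30) / 95 = 69/95.

69/95


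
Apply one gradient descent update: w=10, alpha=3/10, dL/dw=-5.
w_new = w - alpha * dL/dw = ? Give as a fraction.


w_new = 10 - 3/10 * -5 = 10 - -3/2 = 23/2.

23/2


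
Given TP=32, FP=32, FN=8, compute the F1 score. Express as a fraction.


Precision = 32/64 = 1/2. Recall = 32/40 = 4/5. F1 = 2*P*R/(P+R) = 8/13.

8/13


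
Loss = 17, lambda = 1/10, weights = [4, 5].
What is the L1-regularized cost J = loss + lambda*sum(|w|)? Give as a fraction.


L1 norm = sum(|w|) = 9. J = 17 + 1/10 * 9 = 179/10.

179/10


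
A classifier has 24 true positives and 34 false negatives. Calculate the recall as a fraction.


Recall = TP / (TP + FN) = 24 / 58 = 12/29.

12/29


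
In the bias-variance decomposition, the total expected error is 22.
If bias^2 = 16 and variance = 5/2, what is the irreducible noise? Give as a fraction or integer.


Total error = bias^2 + variance + irreducible noise. So irreducible noise = 22 - 16 - 5/2 = 7/2.

7/2


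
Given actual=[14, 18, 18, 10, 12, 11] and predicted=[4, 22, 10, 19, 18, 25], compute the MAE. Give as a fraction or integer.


MAE = (1/6) * (|14-4|=10 + |18-22|=4 + |18-10|=8 + |10-19|=9 + |12-18|=6 + |11-25|=14). Sum = 51. MAE = 17/2.

17/2


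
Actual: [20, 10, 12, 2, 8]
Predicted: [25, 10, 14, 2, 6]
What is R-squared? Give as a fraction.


Mean(y) = 52/5. SS_res = 33. SS_tot = 856/5. R^2 = 1 - 33/(856/5) = 691/856.

691/856


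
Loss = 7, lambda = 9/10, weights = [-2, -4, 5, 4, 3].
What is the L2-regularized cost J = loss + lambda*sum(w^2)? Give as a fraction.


L2 sq norm = sum(w^2) = 70. J = 7 + 9/10 * 70 = 70.

70


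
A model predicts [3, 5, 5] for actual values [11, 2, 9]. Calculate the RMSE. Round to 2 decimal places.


MSE = 29.6667. RMSE = sqrt(29.6667) = 5.45.

5.45


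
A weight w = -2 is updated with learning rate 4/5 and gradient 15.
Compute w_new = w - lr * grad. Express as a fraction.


w_new = -2 - 4/5 * 15 = -2 - 12 = -14.

-14


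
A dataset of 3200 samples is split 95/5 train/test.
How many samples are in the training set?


Test set = 3200 * 5% = 160. Training set = 3200 - 160 = 3040.

3040


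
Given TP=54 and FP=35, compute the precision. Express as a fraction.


Precision = TP / (TP + FP) = 54 / 89 = 54/89.

54/89


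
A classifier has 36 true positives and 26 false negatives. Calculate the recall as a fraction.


Recall = TP / (TP + FN) = 36 / 62 = 18/31.

18/31


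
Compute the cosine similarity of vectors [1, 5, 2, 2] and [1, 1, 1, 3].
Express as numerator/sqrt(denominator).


dot = 14. |a|^2 = 34, |b|^2 = 12. cos = 14/sqrt(408).

14/sqrt(408)


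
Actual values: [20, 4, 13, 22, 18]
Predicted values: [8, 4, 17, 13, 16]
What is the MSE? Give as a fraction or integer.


MSE = (1/5) * ((20-8)^2=144 + (4-4)^2=0 + (13-17)^2=16 + (22-13)^2=81 + (18-16)^2=4). Sum = 245. MSE = 49.

49


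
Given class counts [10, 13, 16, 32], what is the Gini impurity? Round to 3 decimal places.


Total = 71. Proportions: 10/71, 13/71, 16/71, 32/71. sum(p_i^2) = 0.3073. Gini = 1 - 0.3073 = 0.6927, which rounds to 0.693.

0.693


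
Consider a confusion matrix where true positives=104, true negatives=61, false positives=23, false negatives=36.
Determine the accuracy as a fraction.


Accuracy = (TP + TN) / (TP + TN + FP + FN) = (104 + 61) / 224 = 165/224.

165/224


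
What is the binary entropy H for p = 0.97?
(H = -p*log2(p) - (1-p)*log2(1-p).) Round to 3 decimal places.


H = -0.97*log2(0.97) - 0.03*log2(0.03) = 0.194.

0.194


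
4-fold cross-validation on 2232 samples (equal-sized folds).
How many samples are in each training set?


Each validation fold has 2232/4 = 558 samples. Training set = 2232 - 558 = 1674.

1674


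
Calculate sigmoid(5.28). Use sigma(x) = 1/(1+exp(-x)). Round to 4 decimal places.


sigma(5.28) = 1/(1+e^(-5.28)) = 1/(1+0.005092) = 1/1.005092 = 0.9949.

0.9949


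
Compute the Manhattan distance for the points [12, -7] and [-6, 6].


d = sum of absolute differences: |12--6|=18 + |-7-6|=13 = 31.

31


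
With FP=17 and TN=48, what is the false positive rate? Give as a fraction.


FPR = FP / (FP + TN) = 17 / 65 = 17/65.

17/65


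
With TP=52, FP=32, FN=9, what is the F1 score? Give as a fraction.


Precision = 52/84 = 13/21. Recall = 52/61 = 52/61. F1 = 2*P*R/(P+R) = 104/145.

104/145


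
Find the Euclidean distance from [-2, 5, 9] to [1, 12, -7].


d = sqrt(sum of squared differences). (-2-1)^2=9, (5-12)^2=49, (9--7)^2=256. Sum = 314.

sqrt(314)


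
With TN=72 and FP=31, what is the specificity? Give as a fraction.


Specificity = TN / (TN + FP) = 72 / 103 = 72/103.

72/103


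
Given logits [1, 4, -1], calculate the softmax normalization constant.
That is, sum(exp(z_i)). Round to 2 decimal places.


Denom = e^1=2.7183 + e^4=54.5982 + e^-1=0.3679. Sum = 57.6844, which rounds to 57.68.

57.68


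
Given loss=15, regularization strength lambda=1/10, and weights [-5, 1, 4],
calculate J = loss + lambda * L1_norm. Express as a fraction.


L1 norm = sum(|w|) = 10. J = 15 + 1/10 * 10 = 16.

16


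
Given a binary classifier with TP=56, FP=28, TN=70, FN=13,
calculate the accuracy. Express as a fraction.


Accuracy = (TP + TN) / (TP + TN + FP + FN) = (56 + 70) / 167 = 126/167.

126/167


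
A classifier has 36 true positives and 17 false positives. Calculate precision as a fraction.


Precision = TP / (TP + FP) = 36 / 53 = 36/53.

36/53


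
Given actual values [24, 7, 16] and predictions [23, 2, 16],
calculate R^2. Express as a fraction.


Mean(y) = 47/3. SS_res = 26. SS_tot = 434/3. R^2 = 1 - 26/(434/3) = 178/217.

178/217


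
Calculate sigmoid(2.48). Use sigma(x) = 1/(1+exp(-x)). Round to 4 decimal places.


sigma(2.48) = 1/(1+e^(-2.48)) = 1/(1+0.083743) = 1/1.083743 = 0.9227.

0.9227


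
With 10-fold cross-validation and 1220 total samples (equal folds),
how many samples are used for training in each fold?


Each validation fold has 1220/10 = 122 samples. Training set = 1220 - 122 = 1098.

1098


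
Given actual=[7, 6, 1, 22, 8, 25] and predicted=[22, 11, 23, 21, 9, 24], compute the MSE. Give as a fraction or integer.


MSE = (1/6) * ((7-22)^2=225 + (6-11)^2=25 + (1-23)^2=484 + (22-21)^2=1 + (8-9)^2=1 + (25-24)^2=1). Sum = 737. MSE = 737/6.

737/6


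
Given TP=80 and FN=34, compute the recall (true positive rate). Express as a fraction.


Recall = TP / (TP + FN) = 80 / 114 = 40/57.

40/57


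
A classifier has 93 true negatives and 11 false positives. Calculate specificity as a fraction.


Specificity = TN / (TN + FP) = 93 / 104 = 93/104.

93/104


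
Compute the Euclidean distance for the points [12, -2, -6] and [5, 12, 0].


d = sqrt(sum of squared differences). (12-5)^2=49, (-2-12)^2=196, (-6-0)^2=36. Sum = 281.

sqrt(281)


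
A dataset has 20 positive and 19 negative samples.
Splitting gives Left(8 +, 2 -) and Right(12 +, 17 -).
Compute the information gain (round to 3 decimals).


H(parent) = 0.9995. H(left) = 0.7219, H(right) = 0.9784. Weighted = (10/39)*0.7219 + (29/39)*0.9784 = 0.9126. IG = 0.9995 - 0.9126 = 0.0869, which rounds to 0.087.

0.087


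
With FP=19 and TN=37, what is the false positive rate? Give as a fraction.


FPR = FP / (FP + TN) = 19 / 56 = 19/56.

19/56


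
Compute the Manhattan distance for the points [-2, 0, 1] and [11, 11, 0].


d = sum of absolute differences: |-2-11|=13 + |0-11|=11 + |1-0|=1 = 25.

25


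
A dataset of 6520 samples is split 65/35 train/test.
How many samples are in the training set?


Test set = 6520 * 35% = 2282. Training set = 6520 - 2282 = 4238.

4238


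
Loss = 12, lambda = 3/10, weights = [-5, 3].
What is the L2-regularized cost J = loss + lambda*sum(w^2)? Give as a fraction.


L2 sq norm = sum(w^2) = 34. J = 12 + 3/10 * 34 = 111/5.

111/5


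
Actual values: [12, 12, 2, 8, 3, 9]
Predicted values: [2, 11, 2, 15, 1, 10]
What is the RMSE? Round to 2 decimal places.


MSE = 25.8333. RMSE = sqrt(25.8333) = 5.08.

5.08


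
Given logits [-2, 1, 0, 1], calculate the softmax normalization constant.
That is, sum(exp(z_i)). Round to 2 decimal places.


Denom = e^-2=0.1353 + e^1=2.7183 + e^0=1.0000 + e^1=2.7183. Sum = 6.5719, which rounds to 6.57.

6.57


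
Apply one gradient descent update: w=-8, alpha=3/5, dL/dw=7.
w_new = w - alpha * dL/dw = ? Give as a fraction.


w_new = -8 - 3/5 * 7 = -8 - 21/5 = -61/5.

-61/5


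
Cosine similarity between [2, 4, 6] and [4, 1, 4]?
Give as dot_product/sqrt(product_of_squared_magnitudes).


dot = 36. |a|^2 = 56, |b|^2 = 33. cos = 36/sqrt(1848).

36/sqrt(1848)


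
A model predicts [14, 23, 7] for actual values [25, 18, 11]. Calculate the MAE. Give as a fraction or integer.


MAE = (1/3) * (|25-14|=11 + |18-23|=5 + |11-7|=4). Sum = 20. MAE = 20/3.

20/3


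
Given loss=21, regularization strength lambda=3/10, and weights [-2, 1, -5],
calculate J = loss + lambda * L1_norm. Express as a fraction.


L1 norm = sum(|w|) = 8. J = 21 + 3/10 * 8 = 117/5.

117/5


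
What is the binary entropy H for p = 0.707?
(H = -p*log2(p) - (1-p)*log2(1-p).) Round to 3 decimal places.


H = -0.707*log2(0.707) - 0.293*log2(0.293) = 0.873.

0.873


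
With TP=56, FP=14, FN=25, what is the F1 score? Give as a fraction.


Precision = 56/70 = 4/5. Recall = 56/81 = 56/81. F1 = 2*P*R/(P+R) = 112/151.

112/151


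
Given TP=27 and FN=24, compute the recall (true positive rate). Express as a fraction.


Recall = TP / (TP + FN) = 27 / 51 = 9/17.

9/17


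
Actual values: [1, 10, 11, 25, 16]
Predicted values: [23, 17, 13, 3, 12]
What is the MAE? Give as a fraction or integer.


MAE = (1/5) * (|1-23|=22 + |10-17|=7 + |11-13|=2 + |25-3|=22 + |16-12|=4). Sum = 57. MAE = 57/5.

57/5


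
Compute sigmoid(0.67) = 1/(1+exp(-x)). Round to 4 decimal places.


sigma(0.67) = 1/(1+e^(-0.67)) = 1/(1+0.511709) = 1/1.511709 = 0.6615.

0.6615


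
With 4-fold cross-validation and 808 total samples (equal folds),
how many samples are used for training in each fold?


Each validation fold has 808/4 = 202 samples. Training set = 808 - 202 = 606.

606


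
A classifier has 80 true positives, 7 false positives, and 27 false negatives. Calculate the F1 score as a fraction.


Precision = 80/87 = 80/87. Recall = 80/107 = 80/107. F1 = 2*P*R/(P+R) = 80/97.

80/97


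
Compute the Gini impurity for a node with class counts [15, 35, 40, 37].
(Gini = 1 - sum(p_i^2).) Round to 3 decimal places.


Total = 127. Proportions: 15/127, 35/127, 40/127, 37/127. sum(p_i^2) = 0.2740. Gini = 1 - 0.2740 = 0.7260, which rounds to 0.726.

0.726


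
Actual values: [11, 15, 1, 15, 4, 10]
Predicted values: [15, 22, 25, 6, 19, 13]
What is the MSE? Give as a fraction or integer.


MSE = (1/6) * ((11-15)^2=16 + (15-22)^2=49 + (1-25)^2=576 + (15-6)^2=81 + (4-19)^2=225 + (10-13)^2=9). Sum = 956. MSE = 478/3.

478/3


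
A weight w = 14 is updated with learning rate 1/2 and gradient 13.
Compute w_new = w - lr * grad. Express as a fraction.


w_new = 14 - 1/2 * 13 = 14 - 13/2 = 15/2.

15/2


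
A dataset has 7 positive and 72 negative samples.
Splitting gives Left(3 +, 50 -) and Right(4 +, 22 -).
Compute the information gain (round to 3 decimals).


H(parent) = 0.4318. H(left) = 0.3138, H(right) = 0.6194. Weighted = (53/79)*0.3138 + (26/79)*0.6194 = 0.4144. IG = 0.4318 - 0.4144 = 0.0174, which rounds to 0.017.

0.017


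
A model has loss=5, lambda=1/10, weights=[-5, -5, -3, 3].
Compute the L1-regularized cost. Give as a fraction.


L1 norm = sum(|w|) = 16. J = 5 + 1/10 * 16 = 33/5.

33/5


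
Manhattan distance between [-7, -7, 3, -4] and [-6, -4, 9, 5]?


d = sum of absolute differences: |-7--6|=1 + |-7--4|=3 + |3-9|=6 + |-4-5|=9 = 19.

19


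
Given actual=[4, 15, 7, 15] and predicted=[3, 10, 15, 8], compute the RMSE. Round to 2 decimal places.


MSE = 34.7500. RMSE = sqrt(34.7500) = 5.89.

5.89


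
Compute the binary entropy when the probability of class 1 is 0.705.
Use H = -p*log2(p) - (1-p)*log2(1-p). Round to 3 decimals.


H = -0.705*log2(0.705) - 0.295*log2(0.295) = 0.875.

0.875


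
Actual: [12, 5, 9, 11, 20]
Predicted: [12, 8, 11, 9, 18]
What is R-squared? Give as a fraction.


Mean(y) = 57/5. SS_res = 21. SS_tot = 606/5. R^2 = 1 - 21/(606/5) = 167/202.

167/202


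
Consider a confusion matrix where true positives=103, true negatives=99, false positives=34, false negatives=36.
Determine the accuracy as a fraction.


Accuracy = (TP + TN) / (TP + TN + FP + FN) = (103 + 99) / 272 = 101/136.

101/136


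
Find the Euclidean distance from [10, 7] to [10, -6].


d = sqrt(sum of squared differences). (10-10)^2=0, (7--6)^2=169. Sum = 169.

13


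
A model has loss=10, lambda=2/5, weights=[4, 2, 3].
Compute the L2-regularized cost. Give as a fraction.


L2 sq norm = sum(w^2) = 29. J = 10 + 2/5 * 29 = 108/5.

108/5


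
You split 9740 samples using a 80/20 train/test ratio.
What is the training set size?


Test set = 9740 * 20% = 1948. Training set = 9740 - 1948 = 7792.

7792


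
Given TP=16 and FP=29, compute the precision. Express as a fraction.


Precision = TP / (TP + FP) = 16 / 45 = 16/45.

16/45


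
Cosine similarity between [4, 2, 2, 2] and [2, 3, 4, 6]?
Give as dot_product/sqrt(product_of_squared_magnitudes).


dot = 34. |a|^2 = 28, |b|^2 = 65. cos = 34/sqrt(1820).

34/sqrt(1820)


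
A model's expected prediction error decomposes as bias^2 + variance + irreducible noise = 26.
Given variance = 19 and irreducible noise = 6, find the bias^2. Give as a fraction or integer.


Total error = bias^2 + variance + irreducible noise. So bias^2 = 26 - 19 - 6 = 1.

1


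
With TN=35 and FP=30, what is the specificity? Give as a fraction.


Specificity = TN / (TN + FP) = 35 / 65 = 7/13.

7/13


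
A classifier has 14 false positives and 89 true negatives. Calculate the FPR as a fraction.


FPR = FP / (FP + TN) = 14 / 103 = 14/103.

14/103


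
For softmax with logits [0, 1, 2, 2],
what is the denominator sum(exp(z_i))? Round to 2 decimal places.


Denom = e^0=1.0000 + e^1=2.7183 + e^2=7.3891 + e^2=7.3891. Sum = 18.4965, which rounds to 18.50.

18.50


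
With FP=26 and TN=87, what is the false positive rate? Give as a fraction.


FPR = FP / (FP + TN) = 26 / 113 = 26/113.

26/113


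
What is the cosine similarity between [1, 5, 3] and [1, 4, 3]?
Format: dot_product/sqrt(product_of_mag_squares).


dot = 30. |a|^2 = 35, |b|^2 = 26. cos = 30/sqrt(910).

30/sqrt(910)


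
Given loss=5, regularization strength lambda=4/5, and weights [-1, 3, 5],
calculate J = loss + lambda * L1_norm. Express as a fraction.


L1 norm = sum(|w|) = 9. J = 5 + 4/5 * 9 = 61/5.

61/5


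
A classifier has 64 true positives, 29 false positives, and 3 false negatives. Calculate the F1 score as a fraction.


Precision = 64/93 = 64/93. Recall = 64/67 = 64/67. F1 = 2*P*R/(P+R) = 4/5.

4/5


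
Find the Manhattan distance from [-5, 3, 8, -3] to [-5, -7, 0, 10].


d = sum of absolute differences: |-5--5|=0 + |3--7|=10 + |8-0|=8 + |-3-10|=13 = 31.

31


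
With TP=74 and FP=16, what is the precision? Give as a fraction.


Precision = TP / (TP + FP) = 74 / 90 = 37/45.

37/45


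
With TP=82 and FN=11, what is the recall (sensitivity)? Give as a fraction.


Recall = TP / (TP + FN) = 82 / 93 = 82/93.

82/93


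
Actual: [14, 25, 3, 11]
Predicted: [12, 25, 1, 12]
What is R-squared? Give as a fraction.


Mean(y) = 53/4. SS_res = 9. SS_tot = 995/4. R^2 = 1 - 9/(995/4) = 959/995.

959/995


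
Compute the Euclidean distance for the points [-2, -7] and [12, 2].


d = sqrt(sum of squared differences). (-2-12)^2=196, (-7-2)^2=81. Sum = 277.

sqrt(277)


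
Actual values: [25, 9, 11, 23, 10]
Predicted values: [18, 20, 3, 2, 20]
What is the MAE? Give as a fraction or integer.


MAE = (1/5) * (|25-18|=7 + |9-20|=11 + |11-3|=8 + |23-2|=21 + |10-20|=10). Sum = 57. MAE = 57/5.

57/5


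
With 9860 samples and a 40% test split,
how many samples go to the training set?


Test set = 9860 * 40% = 3944. Training set = 9860 - 3944 = 5916.

5916


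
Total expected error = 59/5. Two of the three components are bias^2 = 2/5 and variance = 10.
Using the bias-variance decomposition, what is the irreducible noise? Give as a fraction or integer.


Total error = bias^2 + variance + irreducible noise. So irreducible noise = 59/5 - 2/5 - 10 = 7/5.

7/5


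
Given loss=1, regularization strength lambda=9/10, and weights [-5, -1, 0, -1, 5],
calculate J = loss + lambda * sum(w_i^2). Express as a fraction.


L2 sq norm = sum(w^2) = 52. J = 1 + 9/10 * 52 = 239/5.

239/5


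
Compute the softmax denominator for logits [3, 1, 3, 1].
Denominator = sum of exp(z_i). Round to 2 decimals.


Denom = e^3=20.0855 + e^1=2.7183 + e^3=20.0855 + e^1=2.7183. Sum = 45.6076, which rounds to 45.61.

45.61


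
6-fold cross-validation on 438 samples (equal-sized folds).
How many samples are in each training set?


Each validation fold has 438/6 = 73 samples. Training set = 438 - 73 = 365.

365


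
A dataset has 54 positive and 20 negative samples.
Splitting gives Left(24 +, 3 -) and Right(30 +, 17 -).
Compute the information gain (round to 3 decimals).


H(parent) = 0.8419. H(left) = 0.5033, H(right) = 0.9441. Weighted = (27/74)*0.5033 + (47/74)*0.9441 = 0.7833. IG = 0.8419 - 0.7833 = 0.0586, which rounds to 0.059.

0.059


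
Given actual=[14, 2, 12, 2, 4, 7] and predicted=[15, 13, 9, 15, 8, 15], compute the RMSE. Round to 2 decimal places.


MSE = 63.3333. RMSE = sqrt(63.3333) = 7.96.

7.96


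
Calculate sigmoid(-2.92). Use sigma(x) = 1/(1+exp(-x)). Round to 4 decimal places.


sigma(-2.92) = 1/(1+e^(2.92)) = 1/(1+18.541287) = 1/19.541287 = 0.0512.

0.0512


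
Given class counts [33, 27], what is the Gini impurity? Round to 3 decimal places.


Total = 60. Proportions: 33/60, 27/60. sum(p_i^2) = 0.5050. Gini = 1 - 0.5050 = 0.4950, which rounds to 0.495.

0.495


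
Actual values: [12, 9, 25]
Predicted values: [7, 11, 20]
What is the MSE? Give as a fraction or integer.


MSE = (1/3) * ((12-7)^2=25 + (9-11)^2=4 + (25-20)^2=25). Sum = 54. MSE = 18.

18


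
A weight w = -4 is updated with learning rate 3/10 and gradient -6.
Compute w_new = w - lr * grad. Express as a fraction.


w_new = -4 - 3/10 * -6 = -4 - -9/5 = -11/5.

-11/5


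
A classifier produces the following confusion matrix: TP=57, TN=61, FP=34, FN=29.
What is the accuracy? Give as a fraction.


Accuracy = (TP + TN) / (TP + TN + FP + FN) = (57 + 61) / 181 = 118/181.

118/181


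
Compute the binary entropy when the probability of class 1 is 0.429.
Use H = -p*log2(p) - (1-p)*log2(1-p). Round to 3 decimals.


H = -0.429*log2(0.429) - 0.571*log2(0.571) = 0.985.

0.985


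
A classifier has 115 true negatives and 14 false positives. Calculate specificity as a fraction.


Specificity = TN / (TN + FP) = 115 / 129 = 115/129.

115/129


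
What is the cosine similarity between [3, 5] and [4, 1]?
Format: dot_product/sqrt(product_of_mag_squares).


dot = 17. |a|^2 = 34, |b|^2 = 17. cos = 17/sqrt(578).

17/sqrt(578)


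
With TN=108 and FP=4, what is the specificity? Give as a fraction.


Specificity = TN / (TN + FP) = 108 / 112 = 27/28.

27/28


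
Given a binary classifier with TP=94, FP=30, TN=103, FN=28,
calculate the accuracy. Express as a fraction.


Accuracy = (TP + TN) / (TP + TN + FP + FN) = (94 + 103) / 255 = 197/255.

197/255


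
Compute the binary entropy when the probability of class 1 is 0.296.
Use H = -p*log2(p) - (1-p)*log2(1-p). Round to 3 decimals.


H = -0.296*log2(0.296) - 0.704*log2(0.704) = 0.876.

0.876


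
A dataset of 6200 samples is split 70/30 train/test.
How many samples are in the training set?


Test set = 6200 * 30% = 1860. Training set = 6200 - 1860 = 4340.

4340


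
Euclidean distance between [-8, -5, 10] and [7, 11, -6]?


d = sqrt(sum of squared differences). (-8-7)^2=225, (-5-11)^2=256, (10--6)^2=256. Sum = 737.

sqrt(737)


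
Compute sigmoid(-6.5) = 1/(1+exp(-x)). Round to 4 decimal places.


sigma(-6.5) = 1/(1+e^(6.5)) = 1/(1+665.141633) = 1/666.141633 = 0.0015.

0.0015


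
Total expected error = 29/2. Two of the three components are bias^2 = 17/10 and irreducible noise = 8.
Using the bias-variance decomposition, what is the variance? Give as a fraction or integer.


Total error = bias^2 + variance + irreducible noise. So variance = 29/2 - 17/10 - 8 = 24/5.

24/5


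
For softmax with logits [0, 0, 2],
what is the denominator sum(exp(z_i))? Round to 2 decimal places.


Denom = e^0=1.0000 + e^0=1.0000 + e^2=7.3891. Sum = 9.3891, which rounds to 9.39.

9.39


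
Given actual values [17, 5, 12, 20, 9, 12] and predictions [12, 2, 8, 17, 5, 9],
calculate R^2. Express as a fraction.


Mean(y) = 25/2. SS_res = 84. SS_tot = 291/2. R^2 = 1 - 84/(291/2) = 41/97.

41/97


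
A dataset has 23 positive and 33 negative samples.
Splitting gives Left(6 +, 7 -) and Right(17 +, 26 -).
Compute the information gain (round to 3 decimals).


H(parent) = 0.9769. H(left) = 0.9957, H(right) = 0.9682. Weighted = (13/56)*0.9957 + (43/56)*0.9682 = 0.9746. IG = 0.9769 - 0.9746 = 0.0023, which rounds to 0.002.

0.002
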